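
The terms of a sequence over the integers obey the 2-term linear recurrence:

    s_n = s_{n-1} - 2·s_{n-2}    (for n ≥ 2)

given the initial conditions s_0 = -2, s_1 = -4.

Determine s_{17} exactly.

s_2 = 1·-4 + -2·-2 = 0
s_3 = 1·0 + -2·-4 = 8
s_4 = 1·8 + -2·0 = 8
s_5 = 1·8 + -2·8 = -8
s_6 = 1·-8 + -2·8 = -24
s_7 = 1·-24 + -2·-8 = -8
s_8 = 1·-8 + -2·-24 = 40
s_9 = 1·40 + -2·-8 = 56
s_10 = 1·56 + -2·40 = -24
s_11 = 1·-24 + -2·56 = -136
s_12 = 1·-136 + -2·-24 = -88
s_13 = 1·-88 + -2·-136 = 184
s_14 = 1·184 + -2·-88 = 360
s_15 = 1·360 + -2·184 = -8
s_16 = 1·-8 + -2·360 = -728
s_17 = 1·-728 + -2·-8 = -712

-712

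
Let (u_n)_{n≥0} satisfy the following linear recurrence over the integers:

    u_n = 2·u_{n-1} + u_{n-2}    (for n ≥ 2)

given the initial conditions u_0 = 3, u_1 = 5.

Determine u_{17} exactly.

7095941

u_2 = 2·5 + 1·3 = 13
u_3 = 2·13 + 1·5 = 31
u_4 = 2·31 + 1·13 = 75
u_5 = 2·75 + 1·31 = 181
u_6 = 2·181 + 1·75 = 437
u_7 = 2·437 + 1·181 = 1055
u_8 = 2·1055 + 1·437 = 2547
u_9 = 2·2547 + 1·1055 = 6149
u_10 = 2·6149 + 1·2547 = 14845
u_11 = 2·14845 + 1·6149 = 35839
u_12 = 2·35839 + 1·14845 = 86523
u_13 = 2·86523 + 1·35839 = 208885
u_14 = 2·208885 + 1·86523 = 504293
u_15 = 2·504293 + 1·208885 = 1217471
u_16 = 2·1217471 + 1·504293 = 2939235
u_17 = 2·2939235 + 1·1217471 = 7095941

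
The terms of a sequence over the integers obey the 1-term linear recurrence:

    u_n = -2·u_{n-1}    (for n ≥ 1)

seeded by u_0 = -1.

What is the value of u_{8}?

-256

u_1 = -2·-1 = 2
u_2 = -2·2 = -4
u_3 = -2·-4 = 8
u_4 = -2·8 = -16
u_5 = -2·-16 = 32
u_6 = -2·32 = -64
u_7 = -2·-64 = 128
u_8 = -2·128 = -256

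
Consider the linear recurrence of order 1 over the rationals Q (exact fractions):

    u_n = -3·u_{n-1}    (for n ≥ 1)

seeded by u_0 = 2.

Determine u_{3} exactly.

-54

u_1 = -3·2 = -6
u_2 = -3·-6 = 18
u_3 = -3·18 = -54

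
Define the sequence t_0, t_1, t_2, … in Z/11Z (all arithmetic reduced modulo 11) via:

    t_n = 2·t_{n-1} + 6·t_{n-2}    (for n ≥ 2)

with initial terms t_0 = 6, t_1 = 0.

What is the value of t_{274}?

3

t_2 = 2·0 + 6·6 = 3
t_3 = 2·3 + 6·0 = 6
t_4 = 2·6 + 6·3 = 8
t_5 = 2·8 + 6·6 = 8
t_6 = 2·8 + 6·8 = 9
t_7 = 2·9 + 6·8 = 0
t_8 = 2·0 + 6·9 = 10
t_9 = 2·10 + 6·0 = 9
t_10 = 2·9 + 6·10 = 1
t_11 = 2·1 + 6·9 = 1
t_12 = 2·1 + 6·1 = 8
t_13 = 2·8 + 6·1 = 0
t_14 = 2·0 + 6·8 = 4
t_15 = 2·4 + 6·0 = 8
t_16 = 2·8 + 6·4 = 7
t_17 = 2·7 + 6·8 = 7
t_18 = 2·7 + 6·7 = 1
t_19 = 2·1 + 6·7 = 0
t_20 = 2·0 + 6·1 = 6
t_21 = 2·6 + 6·0 = 1
t_22 = 2·1 + 6·6 = 5
t_23 = 2·5 + 6·1 = 5
t_24 = 2·5 + 6·5 = 7
t_25 = 2·7 + 6·5 = 0
t_26 = 2·0 + 6·7 = 9
t_27 = 2·9 + 6·0 = 7
t_28 = 2·7 + 6·9 = 2
t_29 = 2·2 + 6·7 = 2
t_30 = 2·2 + 6·2 = 5
t_31 = 2·5 + 6·2 = 0
t_32 = 2·0 + 6·5 = 8
t_33 = 2·8 + 6·0 = 5
t_34 = 2·5 + 6·8 = 3
t_35 = 2·3 + 6·5 = 3
t_36 = 2·3 + 6·3 = 2
t_37 = 2·2 + 6·3 = 0
t_38 = 2·0 + 6·2 = 1
t_39 = 2·1 + 6·0 = 2
t_40 = 2·2 + 6·1 = 10
t_41 = 2·10 + 6·2 = 10
t_42 = 2·10 + 6·10 = 3
t_43 = 2·3 + 6·10 = 0
t_44 = 2·0 + 6·3 = 7
t_45 = 2·7 + 6·0 = 3
t_46 = 2·3 + 6·7 = 4
t_47 = 2·4 + 6·3 = 4
t_48 = 2·4 + 6·4 = 10
t_49 = 2·10 + 6·4 = 0
t_50 = 2·0 + 6·10 = 5
t_51 = 2·5 + 6·0 = 10
t_52 = 2·10 + 6·5 = 6
t_53 = 2·6 + 6·10 = 6
t_54 = 2·6 + 6·6 = 4
t_55 = 2·4 + 6·6 = 0
t_56 = 2·0 + 6·4 = 2
t_57 = 2·2 + 6·0 = 4
t_58 = 2·4 + 6·2 = 9
t_59 = 2·9 + 6·4 = 9
t_60 = 2·9 + 6·9 = 6
t_61 = 2·6 + 6·9 = 0
(t_60, t_61) = (6, 0) = (t_0, t_1), so the sequence has period 60.
274 ≡ 34 (mod 60), hence t_274 = t_34 = 3.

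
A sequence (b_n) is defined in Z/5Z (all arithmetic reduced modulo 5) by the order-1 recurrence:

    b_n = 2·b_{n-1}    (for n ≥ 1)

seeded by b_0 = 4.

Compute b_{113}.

3

b_1 = 2·4 = 3
b_2 = 2·3 = 1
b_3 = 2·1 = 2
b_4 = 2·2 = 4
(b_4) = (4) = (b_0), so the sequence has period 4.
113 ≡ 1 (mod 4), hence b_113 = b_1 = 3.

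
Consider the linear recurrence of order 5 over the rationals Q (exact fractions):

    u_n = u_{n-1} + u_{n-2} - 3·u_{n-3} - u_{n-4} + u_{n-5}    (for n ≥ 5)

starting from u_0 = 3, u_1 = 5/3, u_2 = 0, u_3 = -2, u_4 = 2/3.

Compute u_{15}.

u_5 = 1·2/3 + 1·-2 + -3·0 + -1·5/3 + 1·3 = 0
u_6 = 1·0 + 1·2/3 + -3·-2 + -1·0 + 1·5/3 = 25/3
u_7 = 1·25/3 + 1·0 + -3·2/3 + -1·-2 + 1·0 = 25/3
u_8 = 1·25/3 + 1·25/3 + -3·0 + -1·2/3 + 1·-2 = 14
u_9 = 1·14 + 1·25/3 + -3·25/3 + -1·0 + 1·2/3 = -2
u_10 = 1·-2 + 1·14 + -3·25/3 + -1·25/3 + 1·0 = -64/3
u_11 = 1·-64/3 + 1·-2 + -3·14 + -1·25/3 + 1·25/3 = -196/3
u_12 = 1·-196/3 + 1·-64/3 + -3·-2 + -1·14 + 1·25/3 = -259/3
u_13 = 1·-259/3 + 1·-196/3 + -3·-64/3 + -1·-2 + 1·14 = -215/3
u_14 = 1·-215/3 + 1·-259/3 + -3·-196/3 + -1·-64/3 + 1·-2 = 172/3
u_15 = 1·172/3 + 1·-215/3 + -3·-259/3 + -1·-196/3 + 1·-64/3 = 866/3

866/3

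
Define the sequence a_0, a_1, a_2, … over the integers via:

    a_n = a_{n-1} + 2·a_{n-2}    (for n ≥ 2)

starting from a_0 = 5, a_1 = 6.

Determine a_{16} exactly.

a_2 = 1·6 + 2·5 = 16
a_3 = 1·16 + 2·6 = 28
a_4 = 1·28 + 2·16 = 60
a_5 = 1·60 + 2·28 = 116
a_6 = 1·116 + 2·60 = 236
a_7 = 1·236 + 2·116 = 468
a_8 = 1·468 + 2·236 = 940
a_9 = 1·940 + 2·468 = 1876
a_10 = 1·1876 + 2·940 = 3756
a_11 = 1·3756 + 2·1876 = 7508
a_12 = 1·7508 + 2·3756 = 15020
a_13 = 1·15020 + 2·7508 = 30036
a_14 = 1·30036 + 2·15020 = 60076
a_15 = 1·60076 + 2·30036 = 120148
a_16 = 1·120148 + 2·60076 = 240300

240300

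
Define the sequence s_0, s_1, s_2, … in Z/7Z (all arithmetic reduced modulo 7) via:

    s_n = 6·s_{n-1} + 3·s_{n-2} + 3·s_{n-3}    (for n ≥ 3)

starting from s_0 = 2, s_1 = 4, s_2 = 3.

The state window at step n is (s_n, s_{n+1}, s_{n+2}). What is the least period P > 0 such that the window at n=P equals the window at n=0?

12

n=0: window = (2, 4, 3)
n=1: window = (4, 3, 1)
n=2: window = (3, 1, 6)
n=3: window = (1, 6, 6)
n=4: window = (6, 6, 1)
n=5: window = (6, 1, 0)
n=6: window = (1, 0, 0)
n=7: window = (0, 0, 3)
n=8: window = (0, 3, 4)
n=9: window = (3, 4, 5)
n=10: window = (4, 5, 2)
n=11: window = (5, 2, 4)
n=12: window = (2, 4, 3)
window at n=12 equals window at n=0 → period = 12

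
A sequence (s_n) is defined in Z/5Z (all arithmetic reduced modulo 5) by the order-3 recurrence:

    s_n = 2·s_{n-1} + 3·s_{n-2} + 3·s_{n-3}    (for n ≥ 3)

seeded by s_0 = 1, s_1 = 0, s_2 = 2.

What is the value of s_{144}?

4

s_3 = 2·2 + 3·0 + 3·1 = 2
s_4 = 2·2 + 3·2 + 3·0 = 0
s_5 = 2·0 + 3·2 + 3·2 = 2
s_6 = 2·2 + 3·0 + 3·2 = 0
s_7 = 2·0 + 3·2 + 3·0 = 1
s_8 = 2·1 + 3·0 + 3·2 = 3
s_9 = 2·3 + 3·1 + 3·0 = 4
s_10 = 2·4 + 3·3 + 3·1 = 0
s_11 = 2·0 + 3·4 + 3·3 = 1
s_12 = 2·1 + 3·0 + 3·4 = 4
s_13 = 2·4 + 3·1 + 3·0 = 1
s_14 = 2·1 + 3·4 + 3·1 = 2
s_15 = 2·2 + 3·1 + 3·4 = 4
s_16 = 2·4 + 3·2 + 3·1 = 2
s_17 = 2·2 + 3·4 + 3·2 = 2
s_18 = 2·2 + 3·2 + 3·4 = 2
s_19 = 2·2 + 3·2 + 3·2 = 1
s_20 = 2·1 + 3·2 + 3·2 = 4
s_21 = 2·4 + 3·1 + 3·2 = 2
s_22 = 2·2 + 3·4 + 3·1 = 4
s_23 = 2·4 + 3·2 + 3·4 = 1
s_24 = 2·1 + 3·4 + 3·2 = 0
s_25 = 2·0 + 3·1 + 3·4 = 0
s_26 = 2·0 + 3·0 + 3·1 = 3
s_27 = 2·3 + 3·0 + 3·0 = 1
s_28 = 2·1 + 3·3 + 3·0 = 1
s_29 = 2·1 + 3·1 + 3·3 = 4
s_30 = 2·4 + 3·1 + 3·1 = 4
s_31 = 2·4 + 3·4 + 3·1 = 3
s_32 = 2·3 + 3·4 + 3·4 = 0
s_33 = 2·0 + 3·3 + 3·4 = 1
s_34 = 2·1 + 3·0 + 3·3 = 1
s_35 = 2·1 + 3·1 + 3·0 = 0
s_36 = 2·0 + 3·1 + 3·1 = 1
s_37 = 2·1 + 3·0 + 3·1 = 0
s_38 = 2·0 + 3·1 + 3·0 = 3
s_39 = 2·3 + 3·0 + 3·1 = 4
s_40 = 2·4 + 3·3 + 3·0 = 2
s_41 = 2·2 + 3·4 + 3·3 = 0
s_42 = 2·0 + 3·2 + 3·4 = 3
s_43 = 2·3 + 3·0 + 3·2 = 2
s_44 = 2·2 + 3·3 + 3·0 = 3
s_45 = 2·3 + 3·2 + 3·3 = 1
s_46 = 2·1 + 3·3 + 3·2 = 2
s_47 = 2·2 + 3·1 + 3·3 = 1
s_48 = 2·1 + 3·2 + 3·1 = 1
s_49 = 2·1 + 3·1 + 3·2 = 1
s_50 = 2·1 + 3·1 + 3·1 = 3
s_51 = 2·3 + 3·1 + 3·1 = 2
s_52 = 2·2 + 3·3 + 3·1 = 1
s_53 = 2·1 + 3·2 + 3·3 = 2
s_54 = 2·2 + 3·1 + 3·2 = 3
s_55 = 2·3 + 3·2 + 3·1 = 0
s_56 = 2·0 + 3·3 + 3·2 = 0
s_57 = 2·0 + 3·0 + 3·3 = 4
s_58 = 2·4 + 3·0 + 3·0 = 3
s_59 = 2·3 + 3·4 + 3·0 = 3
s_60 = 2·3 + 3·3 + 3·4 = 2
s_61 = 2·2 + 3·3 + 3·3 = 2
s_62 = 2·2 + 3·2 + 3·3 = 4
s_63 = 2·4 + 3·2 + 3·2 = 0
s_64 = 2·0 + 3·4 + 3·2 = 3
s_65 = 2·3 + 3·0 + 3·4 = 3
s_66 = 2·3 + 3·3 + 3·0 = 0
s_67 = 2·0 + 3·3 + 3·3 = 3
s_68 = 2·3 + 3·0 + 3·3 = 0
s_69 = 2·0 + 3·3 + 3·0 = 4
s_70 = 2·4 + 3·0 + 3·3 = 2
s_71 = 2·2 + 3·4 + 3·0 = 1
s_72 = 2·1 + 3·2 + 3·4 = 0
s_73 = 2·0 + 3·1 + 3·2 = 4
s_74 = 2·4 + 3·0 + 3·1 = 1
s_75 = 2·1 + 3·4 + 3·0 = 4
s_76 = 2·4 + 3·1 + 3·4 = 3
s_77 = 2·3 + 3·4 + 3·1 = 1
s_78 = 2·1 + 3·3 + 3·4 = 3
s_79 = 2·3 + 3·1 + 3·3 = 3
s_80 = 2·3 + 3·3 + 3·1 = 3
s_81 = 2·3 + 3·3 + 3·3 = 4
s_82 = 2·4 + 3·3 + 3·3 = 1
s_83 = 2·1 + 3·4 + 3·3 = 3
s_84 = 2·3 + 3·1 + 3·4 = 1
s_85 = 2·1 + 3·3 + 3·1 = 4
s_86 = 2·4 + 3·1 + 3·3 = 0
s_87 = 2·0 + 3·4 + 3·1 = 0
s_88 = 2·0 + 3·0 + 3·4 = 2
s_89 = 2·2 + 3·0 + 3·0 = 4
s_90 = 2·4 + 3·2 + 3·0 = 4
s_91 = 2·4 + 3·4 + 3·2 = 1
s_92 = 2·1 + 3·4 + 3·4 = 1
s_93 = 2·1 + 3·1 + 3·4 = 2
s_94 = 2·2 + 3·1 + 3·1 = 0
s_95 = 2·0 + 3·2 + 3·1 = 4
s_96 = 2·4 + 3·0 + 3·2 = 4
s_97 = 2·4 + 3·4 + 3·0 = 0
s_98 = 2·0 + 3·4 + 3·4 = 4
s_99 = 2·4 + 3·0 + 3·4 = 0
s_100 = 2·0 + 3·4 + 3·0 = 2
s_101 = 2·2 + 3·0 + 3·4 = 1
s_102 = 2·1 + 3·2 + 3·0 = 3
s_103 = 2·3 + 3·1 + 3·2 = 0
s_104 = 2·0 + 3·3 + 3·1 = 2
s_105 = 2·2 + 3·0 + 3·3 = 3
s_106 = 2·3 + 3·2 + 3·0 = 2
s_107 = 2·2 + 3·3 + 3·2 = 4
s_108 = 2·4 + 3·2 + 3·3 = 3
s_109 = 2·3 + 3·4 + 3·2 = 4
s_110 = 2·4 + 3·3 + 3·4 = 4
s_111 = 2·4 + 3·4 + 3·3 = 4
s_112 = 2·4 + 3·4 + 3·4 = 2
s_113 = 2·2 + 3·4 + 3·4 = 3
s_114 = 2·3 + 3·2 + 3·4 = 4
s_115 = 2·4 + 3·3 + 3·2 = 3
s_116 = 2·3 + 3·4 + 3·3 = 2
s_117 = 2·2 + 3·3 + 3·4 = 0
s_118 = 2·0 + 3·2 + 3·3 = 0
s_119 = 2·0 + 3·0 + 3·2 = 1
s_120 = 2·1 + 3·0 + 3·0 = 2
s_121 = 2·2 + 3·1 + 3·0 = 2
s_122 = 2·2 + 3·2 + 3·1 = 3
s_123 = 2·3 + 3·2 + 3·2 = 3
s_124 = 2·3 + 3·3 + 3·2 = 1
s_125 = 2·1 + 3·3 + 3·3 = 0
s_126 = 2·0 + 3·1 + 3·3 = 2
s_127 = 2·2 + 3·0 + 3·1 = 2
s_128 = 2·2 + 3·2 + 3·0 = 0
s_129 = 2·0 + 3·2 + 3·2 = 2
s_130 = 2·2 + 3·0 + 3·2 = 0
s_131 = 2·0 + 3·2 + 3·0 = 1
s_132 = 2·1 + 3·0 + 3·2 = 3
s_133 = 2·3 + 3·1 + 3·0 = 4
s_134 = 2·4 + 3·3 + 3·1 = 0
s_135 = 2·0 + 3·4 + 3·3 = 1
s_136 = 2·1 + 3·0 + 3·4 = 4
s_137 = 2·4 + 3·1 + 3·0 = 1
s_138 = 2·1 + 3·4 + 3·1 = 2
s_139 = 2·2 + 3·1 + 3·4 = 4
s_140 = 2·4 + 3·2 + 3·1 = 2
s_141 = 2·2 + 3·4 + 3·2 = 2
s_142 = 2·2 + 3·2 + 3·4 = 2
s_143 = 2·2 + 3·2 + 3·2 = 1
s_144 = 2·1 + 3·2 + 3·2 = 4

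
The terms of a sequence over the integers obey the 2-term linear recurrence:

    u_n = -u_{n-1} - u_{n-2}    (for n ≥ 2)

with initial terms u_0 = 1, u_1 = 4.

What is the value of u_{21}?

u_2 = -1·4 + -1·1 = -5
u_3 = -1·-5 + -1·4 = 1
u_4 = -1·1 + -1·-5 = 4
(u_3, u_4) = (1, 4) = (u_0, u_1), so the sequence has period 3.
21 ≡ 0 (mod 3), hence u_21 = u_0 = 1.

1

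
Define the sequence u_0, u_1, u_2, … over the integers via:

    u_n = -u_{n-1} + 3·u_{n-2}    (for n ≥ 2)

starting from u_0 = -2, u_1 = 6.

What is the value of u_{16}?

-1492194

u_2 = -1·6 + 3·-2 = -12
u_3 = -1·-12 + 3·6 = 30
u_4 = -1·30 + 3·-12 = -66
u_5 = -1·-66 + 3·30 = 156
u_6 = -1·156 + 3·-66 = -354
u_7 = -1·-354 + 3·156 = 822
u_8 = -1·822 + 3·-354 = -1884
u_9 = -1·-1884 + 3·822 = 4350
u_10 = -1·4350 + 3·-1884 = -10002
u_11 = -1·-10002 + 3·4350 = 23052
u_12 = -1·23052 + 3·-10002 = -53058
u_13 = -1·-53058 + 3·23052 = 122214
u_14 = -1·122214 + 3·-53058 = -281388
u_15 = -1·-281388 + 3·122214 = 648030
u_16 = -1·648030 + 3·-281388 = -1492194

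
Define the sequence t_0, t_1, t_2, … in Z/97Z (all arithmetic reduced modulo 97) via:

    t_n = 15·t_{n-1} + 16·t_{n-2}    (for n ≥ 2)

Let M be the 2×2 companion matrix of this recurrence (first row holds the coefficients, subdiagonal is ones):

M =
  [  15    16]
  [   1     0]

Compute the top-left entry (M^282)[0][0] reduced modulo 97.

(M^282)[0][0] is the top entry after applying M 282 times to the unit state (1, 0). Equivalently it is h_{283} for the auxiliary sequence (h_n) obeying the same recurrence with h_1 = 1 and h_i = 0 for 0 ≤ i < 1:
h_2 = 15·1 + 16·0 = 15
h_3 = 15·15 + 16·1 = 47
h_4 = 15·47 + 16·15 = 72
h_5 = 15·72 + 16·47 = 86
h_6 = 15·86 + 16·72 = 17
h_7 = 15·17 + 16·86 = 79
h_8 = 15·79 + 16·17 = 2
h_9 = 15·2 + 16·79 = 33
h_10 = 15·33 + 16·2 = 42
h_11 = 15·42 + 16·33 = 91
h_12 = 15·91 + 16·42 = 0
h_13 = 15·0 + 16·91 = 1
(h_12, h_13) = (0, 1) = (h_0, h_1), so the sequence has period 12.
283 ≡ 7 (mod 12), hence h_283 = h_7 = 79.

79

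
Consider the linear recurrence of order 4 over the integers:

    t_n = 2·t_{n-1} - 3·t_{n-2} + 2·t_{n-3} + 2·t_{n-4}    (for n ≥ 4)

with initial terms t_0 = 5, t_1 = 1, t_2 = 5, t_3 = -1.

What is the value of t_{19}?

t_4 = 2·-1 + -3·5 + 2·1 + 2·5 = -5
t_5 = 2·-5 + -3·-1 + 2·5 + 2·1 = 5
t_6 = 2·5 + -3·-5 + 2·-1 + 2·5 = 33
t_7 = 2·33 + -3·5 + 2·-5 + 2·-1 = 39
t_8 = 2·39 + -3·33 + 2·5 + 2·-5 = -21
t_9 = 2·-21 + -3·39 + 2·33 + 2·5 = -83
t_10 = 2·-83 + -3·-21 + 2·39 + 2·33 = 41
t_11 = 2·41 + -3·-83 + 2·-21 + 2·39 = 367
t_12 = 2·367 + -3·41 + 2·-83 + 2·-21 = 403
t_13 = 2·403 + -3·367 + 2·41 + 2·-83 = -379
t_14 = 2·-379 + -3·403 + 2·367 + 2·41 = -1151
t_15 = 2·-1151 + -3·-379 + 2·403 + 2·367 = 375
t_16 = 2·375 + -3·-1151 + 2·-379 + 2·403 = 4251
t_17 = 2·4251 + -3·375 + 2·-1151 + 2·-379 = 4317
t_18 = 2·4317 + -3·4251 + 2·375 + 2·-1151 = -5671
t_19 = 2·-5671 + -3·4317 + 2·4251 + 2·375 = -15041

-15041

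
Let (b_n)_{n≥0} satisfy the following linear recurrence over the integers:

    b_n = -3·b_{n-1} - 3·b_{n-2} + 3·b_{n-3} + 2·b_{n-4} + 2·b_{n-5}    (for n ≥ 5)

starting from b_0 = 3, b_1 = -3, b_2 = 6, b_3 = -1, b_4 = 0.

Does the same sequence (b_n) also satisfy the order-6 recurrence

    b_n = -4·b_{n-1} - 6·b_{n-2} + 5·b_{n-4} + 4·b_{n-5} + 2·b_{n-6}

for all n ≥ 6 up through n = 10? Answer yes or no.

yes

Terms b_0..b_10: 3, -3, 6, -1, 0, 21, -60, 127, -140, -99, 1020
n=6: candidate gives -60, actual b_6 = -60 ✓
n=7: candidate gives 127, actual b_7 = 127 ✓
n=8: candidate gives -140, actual b_8 = -140 ✓
n=9: candidate gives -99, actual b_9 = -99 ✓
n=10: candidate gives 1020, actual b_10 = 1020 ✓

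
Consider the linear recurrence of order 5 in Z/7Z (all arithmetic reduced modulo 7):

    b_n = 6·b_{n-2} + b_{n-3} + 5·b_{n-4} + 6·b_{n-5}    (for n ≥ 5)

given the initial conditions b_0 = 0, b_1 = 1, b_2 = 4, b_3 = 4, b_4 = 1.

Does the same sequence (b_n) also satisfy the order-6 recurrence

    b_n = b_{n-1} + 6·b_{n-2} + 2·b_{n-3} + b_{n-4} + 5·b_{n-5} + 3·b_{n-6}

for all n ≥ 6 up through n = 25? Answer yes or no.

no

Terms b_0..b_25: 0, 1, 4, 4, 1, 5, 1, 5, 5, 6, 0, 2, 5, 2, 5, 6, 6, 4, 2, 6, 5, 3, 0, 2, 1, 1
n=6: candidate gives 0, actual b_6 = 1 ✗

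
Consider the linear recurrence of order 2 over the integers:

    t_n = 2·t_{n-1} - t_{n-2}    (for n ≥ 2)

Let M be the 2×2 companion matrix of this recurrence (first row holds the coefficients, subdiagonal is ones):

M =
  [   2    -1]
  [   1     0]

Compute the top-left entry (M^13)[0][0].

14

(M^13)[0][0] is the top entry after applying M 13 times to the unit state (1, 0). Equivalently it is h_{14} for the auxiliary sequence (h_n) obeying the same recurrence with h_1 = 1 and h_i = 0 for 0 ≤ i < 1:
h_2 = 2·1 + -1·0 = 2
h_3 = 2·2 + -1·1 = 3
h_4 = 2·3 + -1·2 = 4
h_5 = 2·4 + -1·3 = 5
h_6 = 2·5 + -1·4 = 6
h_7 = 2·6 + -1·5 = 7
h_8 = 2·7 + -1·6 = 8
h_9 = 2·8 + -1·7 = 9
h_10 = 2·9 + -1·8 = 10
h_11 = 2·10 + -1·9 = 11
h_12 = 2·11 + -1·10 = 12
h_13 = 2·12 + -1·11 = 13
h_14 = 2·13 + -1·12 = 14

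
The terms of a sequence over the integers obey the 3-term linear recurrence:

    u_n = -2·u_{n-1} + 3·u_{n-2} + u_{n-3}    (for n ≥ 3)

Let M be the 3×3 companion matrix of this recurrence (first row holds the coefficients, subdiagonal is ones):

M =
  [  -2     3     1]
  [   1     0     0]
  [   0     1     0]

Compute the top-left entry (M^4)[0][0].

57

(M^4)[0][0] is the top entry after applying M 4 times to the unit state (1, 0, 0). Equivalently it is h_{6} for the auxiliary sequence (h_n) obeying the same recurrence with h_2 = 1 and h_i = 0 for 0 ≤ i < 2:
h_3 = -2·1 + 3·0 + 1·0 = -2
h_4 = -2·-2 + 3·1 + 1·0 = 7
h_5 = -2·7 + 3·-2 + 1·1 = -19
h_6 = -2·-19 + 3·7 + 1·-2 = 57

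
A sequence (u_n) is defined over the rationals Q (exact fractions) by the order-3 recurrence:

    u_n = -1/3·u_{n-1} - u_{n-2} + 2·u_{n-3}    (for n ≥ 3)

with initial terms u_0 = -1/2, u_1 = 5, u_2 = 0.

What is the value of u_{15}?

u_3 = -1/3·0 + -1·5 + 2·-1/2 = -6
u_4 = -1/3·-6 + -1·0 + 2·5 = 12
u_5 = -1/3·12 + -1·-6 + 2·0 = 2
u_6 = -1/3·2 + -1·12 + 2·-6 = -74/3
u_7 = -1/3·-74/3 + -1·2 + 2·12 = 272/9
u_8 = -1/3·272/9 + -1·-74/3 + 2·2 = 502/27
u_9 = -1/3·502/27 + -1·272/9 + 2·-74/3 = -6946/81
u_10 = -1/3·-6946/81 + -1·502/27 + 2·272/9 = 17116/243
u_11 = -1/3·17116/243 + -1·-6946/81 + 2·502/27 = 72506/729
u_12 = -1/3·72506/729 + -1·17116/243 + 2·-6946/81 = -601634/2187
u_13 = -1/3·-601634/2187 + -1·72506/729 + 2·17116/243 = 873344/6561
u_14 = -1/3·873344/6561 + -1·-601634/2187 + 2·72506/729 = 8456686/19683
u_15 = -1/3·8456686/19683 + -1·873344/6561 + 2·-601634/2187 = -48805018/59049

-48805018/59049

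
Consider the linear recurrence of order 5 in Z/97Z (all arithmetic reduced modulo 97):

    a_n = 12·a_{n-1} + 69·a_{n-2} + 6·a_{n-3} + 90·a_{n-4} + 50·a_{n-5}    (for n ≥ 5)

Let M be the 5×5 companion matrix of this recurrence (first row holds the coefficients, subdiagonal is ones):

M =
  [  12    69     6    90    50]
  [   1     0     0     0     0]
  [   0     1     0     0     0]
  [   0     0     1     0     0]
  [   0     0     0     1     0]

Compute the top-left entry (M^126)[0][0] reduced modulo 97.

(M^126)[0][0] is the top entry after applying M 126 times to the unit state (1, 0, 0, 0, 0). Equivalently it is h_{130} for the auxiliary sequence (h_n) obeying the same recurrence with h_4 = 1 and h_i = 0 for 0 ≤ i < 4:
h_5 = 12·1 + 69·0 + 6·0 + 90·0 + 50·0 = 12
h_6 = 12·12 + 69·1 + 6·0 + 90·0 + 50·0 = 19
h_7 = 12·19 + 69·12 + 6·1 + 90·0 + 50·0 = 92
h_8 = 12·92 + 69·19 + 6·12 + 90·1 + 50·0 = 55
h_9 = 12·55 + 69·92 + 6·19 + 90·12 + 50·1 = 7
h_10 = 12·7 + 69·55 + 6·92 + 90·19 + 50·12 = 48
Continuing the recurrence:
  h_11 = 46;  h_12 = 70;  h_13 = 19;  h_14 = 13;  h_15 = 85;  h_16 = 58
  h_17 = 15;  h_18 = 22;  h_19 = 53;  h_20 = 74;  h_21 = 3;  h_22 = 42
  h_23 = 41;  h_24 = 11;  h_25 = 5;  h_26 = 48;  h_27 = 84;  h_28 = 18
  h_29 = 25;  h_30 = 20;  h_31 = 5;  h_32 = 38;  h_33 = 94;  h_34 = 40
  h_35 = 11;  h_36 = 45;  h_37 = 65;  h_38 = 29;  h_39 = 42;  h_40 = 26
  h_41 = 38;  h_42 = 20;  h_43 = 3;  h_44 = 70;  h_45 = 67;  h_46 = 40
  h_47 = 3;  h_48 = 45;  h_49 = 41;  h_50 = 89;  h_51 = 35;  h_52 = 46
  h_53 = 32;  h_54 = 54;  h_55 = 62;  h_56 = 76;  h_57 = 24;  h_58 = 45
  h_59 = 68;  h_60 = 37;  h_61 = 17;  h_62 = 73;  h_63 = 68;  h_64 = 75
  h_65 = 1;  h_66 = 17;  h_67 = 17;  h_68 = 87;  h_69 = 48;  h_70 = 16
  h_71 = 4;  h_72 = 32;  h_73 = 17;  h_74 = 68;  h_75 = 43;  h_76 = 48
  h_77 = 0;  h_78 = 64;  h_79 = 81;  h_80 = 24;  h_81 = 28;  h_82 = 90
  h_83 = 66;  h_84 = 91;  h_85 = 12;  h_86 = 23;  h_87 = 62;  h_88 = 22
  h_89 = 28;  h_90 = 46;  h_91 = 34;  h_92 = 3;  h_93 = 70;  h_94 = 1
  h_95 = 35;  h_96 = 66;  h_97 = 60;  h_98 = 53;  h_99 = 30;  h_100 = 39
  h_101 = 13;  h_102 = 30;  h_103 = 51;  h_104 = 10;  h_105 = 52;  h_106 = 23
  h_107 = 23;  h_108 = 96;  h_109 = 6;  h_110 = 58;  h_111 = 56;  h_112 = 47
  h_113 = 28;  h_114 = 26;  h_115 = 87;  h_116 = 45;  h_117 = 26;  h_118 = 16
  h_119 = 37;  h_120 = 16;  h_121 = 59;  h_122 = 21;  h_123 = 13;  h_124 = 11
  h_125 = 87;  h_126 = 28;  h_127 = 89;  h_128 = 21
h_129 = 12·21 + 69·89 + 6·28 + 90·87 + 50·11 = 3
h_130 = 12·3 + 69·21 + 6·89 + 90·28 + 50·87 = 62

62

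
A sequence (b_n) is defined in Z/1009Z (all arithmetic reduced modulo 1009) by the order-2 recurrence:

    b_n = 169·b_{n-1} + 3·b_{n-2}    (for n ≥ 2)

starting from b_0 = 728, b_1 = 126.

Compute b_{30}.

b_2 = 169·126 + 3·728 = 271
b_3 = 169·271 + 3·126 = 772
b_4 = 169·772 + 3·271 = 111
b_5 = 169·111 + 3·772 = 895
b_6 = 169·895 + 3·111 = 238
b_7 = 169·238 + 3·895 = 529
b_8 = 169·529 + 3·238 = 314
b_9 = 169·314 + 3·529 = 167
b_10 = 169·167 + 3·314 = 913
b_11 = 169·913 + 3·167 = 421
b_12 = 169·421 + 3·913 = 231
b_13 = 169·231 + 3·421 = 951
b_14 = 169·951 + 3·231 = 981
b_15 = 169·981 + 3·951 = 139
b_16 = 169·139 + 3·981 = 200
b_17 = 169·200 + 3·139 = 920
b_18 = 169·920 + 3·200 = 694
b_19 = 169·694 + 3·920 = 984
b_20 = 169·984 + 3·694 = 884
b_21 = 169·884 + 3·984 = 998
b_22 = 169·998 + 3·884 = 793
b_23 = 169·793 + 3·998 = 796
b_24 = 169·796 + 3·793 = 688
b_25 = 169·688 + 3·796 = 607
b_26 = 169·607 + 3·688 = 720
b_27 = 169·720 + 3·607 = 403
b_28 = 169·403 + 3·720 = 646
b_29 = 169·646 + 3·403 = 402
b_30 = 169·402 + 3·646 = 255

255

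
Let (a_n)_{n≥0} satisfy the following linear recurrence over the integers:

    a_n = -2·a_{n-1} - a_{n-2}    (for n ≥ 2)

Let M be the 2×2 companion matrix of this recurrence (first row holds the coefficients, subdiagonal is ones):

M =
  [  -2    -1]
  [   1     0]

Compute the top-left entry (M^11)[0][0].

(M^11)[0][0] is the top entry after applying M 11 times to the unit state (1, 0). Equivalently it is h_{12} for the auxiliary sequence (h_n) obeying the same recurrence with h_1 = 1 and h_i = 0 for 0 ≤ i < 1:
h_2 = -2·1 + -1·0 = -2
h_3 = -2·-2 + -1·1 = 3
h_4 = -2·3 + -1·-2 = -4
h_5 = -2·-4 + -1·3 = 5
h_6 = -2·5 + -1·-4 = -6
h_7 = -2·-6 + -1·5 = 7
h_8 = -2·7 + -1·-6 = -8
h_9 = -2·-8 + -1·7 = 9
h_10 = -2·9 + -1·-8 = -10
h_11 = -2·-10 + -1·9 = 11
h_12 = -2·11 + -1·-10 = -12

-12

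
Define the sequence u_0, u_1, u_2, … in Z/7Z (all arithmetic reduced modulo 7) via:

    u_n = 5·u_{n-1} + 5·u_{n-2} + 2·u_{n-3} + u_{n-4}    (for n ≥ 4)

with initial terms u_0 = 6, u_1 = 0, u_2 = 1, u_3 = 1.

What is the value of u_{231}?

0

u_4 = 5·1 + 5·1 + 2·0 + 1·6 = 2
u_5 = 5·2 + 5·1 + 2·1 + 1·0 = 3
u_6 = 5·3 + 5·2 + 2·1 + 1·1 = 0
u_7 = 5·0 + 5·3 + 2·2 + 1·1 = 6
u_8 = 5·6 + 5·0 + 2·3 + 1·2 = 3
u_9 = 5·3 + 5·6 + 2·0 + 1·3 = 6
Continuing the recurrence:
  u_10 = 1;  u_11 = 5;  u_12 = 3;  u_13 = 6;  u_14 = 0;  u_15 = 6
  u_16 = 3;  u_17 = 2;  u_18 = 2;  u_19 = 4;  u_20 = 2;  u_21 = 1
  u_22 = 4;  u_23 = 5;  u_24 = 0;  u_25 = 6;  u_26 = 2;  u_27 = 3
  u_28 = 2;  u_29 = 0;  u_30 = 4;  u_31 = 6;  u_32 = 3;  u_33 = 4
  u_34 = 2;  u_35 = 0;  u_36 = 0;  u_37 = 1;  u_38 = 0;  u_39 = 5
  u_40 = 6;  u_41 = 0;  u_42 = 5;  u_43 = 0;  u_44 = 3;  u_45 = 4
  u_46 = 5;  u_47 = 2;  u_48 = 4;  u_49 = 2;  u_50 = 4;  u_51 = 5
  u_52 = 4;  u_53 = 6;  u_54 = 1;  u_55 = 6;  u_56 = 2;  u_57 = 6
  u_58 = 4;  u_59 = 4;  u_60 = 5;  u_61 = 3;  u_62 = 3;  u_63 = 2
  u_64 = 1;  u_65 = 3;  u_66 = 6;  u_67 = 0;  u_68 = 2;  u_69 = 4
  u_70 = 1;  u_71 = 1;  u_72 = 6;  u_73 = 6;  u_74 = 0;  u_75 = 1
  u_76 = 2;  u_77 = 0;  u_78 = 5;  u_79 = 2;  u_80 = 2;  u_81 = 2
  u_82 = 1;  u_83 = 0;  u_84 = 4;  u_85 = 3;  u_86 = 1;  u_87 = 0
  u_88 = 1;  u_89 = 3;  u_90 = 0;  u_91 = 3;  u_92 = 1;  u_93 = 2
  u_94 = 0;  u_95 = 1;  u_96 = 3;  u_97 = 1;  u_98 = 1;  u_99 = 3
  u_100 = 4;  u_101 = 3;  u_102 = 0;  u_103 = 5;  u_104 = 0;  u_105 = 0
  u_106 = 3;  u_107 = 6;  u_108 = 3;  u_109 = 2;  u_110 = 5;  u_111 = 5
  u_112 = 1;  u_113 = 0;  u_114 = 6;  u_115 = 2;  u_116 = 6;  u_117 = 3
  u_118 = 6;  u_119 = 3;  u_120 = 1;  u_121 = 0;  u_122 = 3;  u_123 = 6
  u_124 = 4;  u_125 = 0;  u_126 = 0;  u_127 = 0;  u_128 = 4;  u_129 = 6
  u_130 = 1;  u_131 = 1;  u_132 = 5;  u_133 = 3;  u_134 = 1;  u_135 = 3
  u_136 = 3;  u_137 = 0;  u_138 = 1;  u_139 = 0;  u_140 = 1;  u_141 = 0
  u_142 = 6;  u_143 = 4;  u_144 = 2;  u_145 = 0;  u_146 = 3;  u_147 = 2
  u_148 = 6;  u_149 = 4;  u_150 = 1;  u_151 = 4;  u_152 = 4;  u_153 = 4
  u_154 = 0;  u_155 = 4;  u_156 = 4;  u_157 = 2;  u_158 = 3;  u_159 = 2
  u_160 = 5;  u_161 = 1;  u_162 = 2;  u_163 = 6;  u_164 = 5;  u_165 = 4
  u_166 = 3;  u_167 = 2;  u_168 = 3;  u_169 = 0;  u_170 = 1;  u_171 = 6
  u_172 = 3;  u_173 = 5;  u_174 = 4;  u_175 = 1;  u_176 = 3;  u_177 = 5
  u_178 = 4;  u_179 = 3;  u_180 = 6;  u_181 = 2;  u_182 = 1;  u_183 = 2
  u_184 = 4;  u_185 = 6;  u_186 = 6;  u_187 = 0;  u_188 = 4;  u_189 = 3
  u_190 = 6;  u_191 = 4;  u_192 = 4;  u_193 = 6;  u_194 = 1;  u_195 = 5
  u_196 = 4;  u_197 = 4;  u_198 = 2;  u_199 = 1;  u_200 = 6;  u_201 = 1
  u_202 = 4;  u_203 = 3;  u_204 = 1;  u_205 = 1;  u_206 = 6;  u_207 = 5
  u_208 = 2;  u_209 = 6;  u_210 = 0;  u_211 = 4;  u_212 = 6;  u_213 = 0
  u_214 = 3;  u_215 = 3;  u_216 = 1;  u_217 = 5;  u_218 = 4;  u_219 = 1
  u_220 = 1;  u_221 = 2;  u_222 = 0;  u_223 = 6;  u_224 = 0;  u_225 = 4
  u_226 = 4;  u_227 = 4;  u_228 = 6;  u_229 = 6
u_230 = 5·6 + 5·6 + 2·4 + 1·4 = 2
u_231 = 5·2 + 5·6 + 2·6 + 1·4 = 0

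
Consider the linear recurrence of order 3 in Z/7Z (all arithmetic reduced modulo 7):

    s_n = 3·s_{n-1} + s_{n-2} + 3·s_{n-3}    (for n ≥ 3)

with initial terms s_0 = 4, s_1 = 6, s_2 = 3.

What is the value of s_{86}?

5

s_3 = 3·3 + 1·6 + 3·4 = 6
s_4 = 3·6 + 1·3 + 3·6 = 4
s_5 = 3·4 + 1·6 + 3·3 = 6
s_6 = 3·6 + 1·4 + 3·6 = 5
s_7 = 3·5 + 1·6 + 3·4 = 5
s_8 = 3·5 + 1·5 + 3·6 = 3
s_9 = 3·3 + 1·5 + 3·5 = 1
s_10 = 3·1 + 1·3 + 3·5 = 0
s_11 = 3·0 + 1·1 + 3·3 = 3
s_12 = 3·3 + 1·0 + 3·1 = 5
s_13 = 3·5 + 1·3 + 3·0 = 4
s_14 = 3·4 + 1·5 + 3·3 = 5
s_15 = 3·5 + 1·4 + 3·5 = 6
s_16 = 3·6 + 1·5 + 3·4 = 0
s_17 = 3·0 + 1·6 + 3·5 = 0
s_18 = 3·0 + 1·0 + 3·6 = 4
s_19 = 3·4 + 1·0 + 3·0 = 5
s_20 = 3·5 + 1·4 + 3·0 = 5
s_21 = 3·5 + 1·5 + 3·4 = 4
s_22 = 3·4 + 1·5 + 3·5 = 4
s_23 = 3·4 + 1·4 + 3·5 = 3
s_24 = 3·3 + 1·4 + 3·4 = 4
s_25 = 3·4 + 1·3 + 3·4 = 6
s_26 = 3·6 + 1·4 + 3·3 = 3
(s_24, s_25, s_26) = (4, 6, 3) = (s_0, s_1, s_2), so the sequence has period 24.
86 ≡ 14 (mod 24), hence s_86 = s_14 = 5.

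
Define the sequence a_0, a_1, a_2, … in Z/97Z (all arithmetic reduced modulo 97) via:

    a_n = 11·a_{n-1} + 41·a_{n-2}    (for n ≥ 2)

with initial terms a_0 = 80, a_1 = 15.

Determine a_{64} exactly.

11

a_2 = 11·15 + 41·80 = 50
a_3 = 11·50 + 41·15 = 1
a_4 = 11·1 + 41·50 = 24
a_5 = 11·24 + 41·1 = 14
a_6 = 11·14 + 41·24 = 71
a_7 = 11·71 + 41·14 = 94
a_8 = 11·94 + 41·71 = 65
a_9 = 11·65 + 41·94 = 10
a_10 = 11·10 + 41·65 = 59
a_11 = 11·59 + 41·10 = 89
a_12 = 11·89 + 41·59 = 3
a_13 = 11·3 + 41·89 = 93
a_14 = 11·93 + 41·3 = 79
a_15 = 11·79 + 41·93 = 26
a_16 = 11·26 + 41·79 = 33
a_17 = 11·33 + 41·26 = 71
a_18 = 11·71 + 41·33 = 0
a_19 = 11·0 + 41·71 = 1
a_20 = 11·1 + 41·0 = 11
a_21 = 11·11 + 41·1 = 65
a_22 = 11·65 + 41·11 = 2
a_23 = 11·2 + 41·65 = 68
a_24 = 11·68 + 41·2 = 54
a_25 = 11·54 + 41·68 = 84
a_26 = 11·84 + 41·54 = 34
a_27 = 11·34 + 41·84 = 35
a_28 = 11·35 + 41·34 = 33
a_29 = 11·33 + 41·35 = 52
a_30 = 11·52 + 41·33 = 82
a_31 = 11·82 + 41·52 = 27
a_32 = 11·27 + 41·82 = 70
a_33 = 11·70 + 41·27 = 34
a_34 = 11·34 + 41·70 = 43
a_35 = 11·43 + 41·34 = 24
a_36 = 11·24 + 41·43 = 87
a_37 = 11·87 + 41·24 = 1
a_38 = 11·1 + 41·87 = 86
a_39 = 11·86 + 41·1 = 17
a_40 = 11·17 + 41·86 = 27
a_41 = 11·27 + 41·17 = 24
a_42 = 11·24 + 41·27 = 13
a_43 = 11·13 + 41·24 = 60
a_44 = 11·60 + 41·13 = 29
a_45 = 11·29 + 41·60 = 63
a_46 = 11·63 + 41·29 = 39
a_47 = 11·39 + 41·63 = 5
a_48 = 11·5 + 41·39 = 5
a_49 = 11·5 + 41·5 = 66
a_50 = 11·66 + 41·5 = 58
a_51 = 11·58 + 41·66 = 46
a_52 = 11·46 + 41·58 = 71
a_53 = 11·71 + 41·46 = 48
a_54 = 11·48 + 41·71 = 44
a_55 = 11·44 + 41·48 = 27
a_56 = 11·27 + 41·44 = 64
a_57 = 11·64 + 41·27 = 65
a_58 = 11·65 + 41·64 = 41
a_59 = 11·41 + 41·65 = 12
a_60 = 11·12 + 41·41 = 67
a_61 = 11·67 + 41·12 = 65
a_62 = 11·65 + 41·67 = 67
a_63 = 11·67 + 41·65 = 7
a_64 = 11·7 + 41·67 = 11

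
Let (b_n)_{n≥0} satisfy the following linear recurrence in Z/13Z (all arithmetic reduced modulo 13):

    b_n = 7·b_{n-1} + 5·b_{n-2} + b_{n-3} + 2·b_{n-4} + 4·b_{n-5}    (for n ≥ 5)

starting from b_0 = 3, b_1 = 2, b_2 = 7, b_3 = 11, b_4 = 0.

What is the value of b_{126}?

b_5 = 7·0 + 5·11 + 1·7 + 2·2 + 4·3 = 0
b_6 = 7·0 + 5·0 + 1·11 + 2·7 + 4·2 = 7
b_7 = 7·7 + 5·0 + 1·0 + 2·11 + 4·7 = 8
b_8 = 7·8 + 5·7 + 1·0 + 2·0 + 4·11 = 5
b_9 = 7·5 + 5·8 + 1·7 + 2·0 + 4·0 = 4
b_10 = 7·4 + 5·5 + 1·8 + 2·7 + 4·0 = 10
Continuing the recurrence:
  b_11 = 9;  b_12 = 3;  b_13 = 0;  b_14 = 8;  b_15 = 0;  b_16 = 4
  b_17 = 9;  b_18 = 8;  b_19 = 7;  b_20 = 2;  b_21 = 0;  b_22 = 4
  b_23 = 11;  b_24 = 12;  b_25 = 8;  b_26 = 5;  b_27 = 8;  b_28 = 1
  b_29 = 12;  b_30 = 9;  b_31 = 4;  b_32 = 2;  b_33 = 6;  b_34 = 5
  b_35 = 7;  b_36 = 9;  b_37 = 6;  b_38 = 11;  b_39 = 7;  b_40 = 0
  b_41 = 3;  b_42 = 9;  b_43 = 6;  b_44 = 1;  b_45 = 0;  b_46 = 2
  b_47 = 11;  b_48 = 9;  b_49 = 7;  b_50 = 5;  b_51 = 5;  b_52 = 12
  b_53 = 8;  b_54 = 3;  b_55 = 12;  b_56 = 8;  b_57 = 1;  b_58 = 6
  b_59 = 0;  b_60 = 4;  b_61 = 3;  b_62 = 5;  b_63 = 0;  b_64 = 10
  b_65 = 6;  b_66 = 10;  b_67 = 0;  b_68 = 11;  b_69 = 9;  b_70 = 6
  b_71 = 8;  b_72 = 0;  b_73 = 4;  b_74 = 6;  b_75 = 11;  b_76 = 0
  b_77 = 4;  b_78 = 2;  b_79 = 2;  b_80 = 7;  b_81 = 4;  b_82 = 7
  b_83 = 10;  b_84 = 1;  b_85 = 9;  b_86 = 4;  b_87 = 5;  b_88 = 2
  b_89 = 0;  b_90 = 7;  b_91 = 12;  b_92 = 0;  b_93 = 10;  b_94 = 5
  b_95 = 7;  b_96 = 2;  b_97 = 9;  b_98 = 0;  b_99 = 3;  b_100 = 10
  b_101 = 7;  b_102 = 8;  b_103 = 3;  b_104 = 9;  b_105 = 10;  b_106 = 6
  b_107 = 9;  b_108 = 3;  b_109 = 11;  b_110 = 10;  b_111 = 1;  b_112 = 6
  b_113 = 0;  b_114 = 4;  b_115 = 11;  b_116 = 9;  b_117 = 3;  b_118 = 7
  b_119 = 7;  b_120 = 6;  b_121 = 9;  b_122 = 9;  b_123 = 0;  b_124 = 3
b_125 = 7·3 + 5·0 + 1·9 + 2·9 + 4·6 = 7
b_126 = 7·7 + 5·3 + 1·0 + 2·9 + 4·9 = 1

1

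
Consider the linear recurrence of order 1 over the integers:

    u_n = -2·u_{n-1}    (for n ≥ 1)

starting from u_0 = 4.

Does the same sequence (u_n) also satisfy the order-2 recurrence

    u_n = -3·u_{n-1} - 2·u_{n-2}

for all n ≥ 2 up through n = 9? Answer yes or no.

Terms u_0..u_9: 4, -8, 16, -32, 64, -128, 256, -512, 1024, -2048
n=2: candidate gives 16, actual u_2 = 16 ✓
n=3: candidate gives -32, actual u_3 = -32 ✓
n=4: candidate gives 64, actual u_4 = 64 ✓
n=5: candidate gives -128, actual u_5 = -128 ✓
n=6: candidate gives 256, actual u_6 = 256 ✓
n=7: candidate gives -512, actual u_7 = -512 ✓
n=8: candidate gives 1024, actual u_8 = 1024 ✓
n=9: candidate gives -2048, actual u_9 = -2048 ✓

yes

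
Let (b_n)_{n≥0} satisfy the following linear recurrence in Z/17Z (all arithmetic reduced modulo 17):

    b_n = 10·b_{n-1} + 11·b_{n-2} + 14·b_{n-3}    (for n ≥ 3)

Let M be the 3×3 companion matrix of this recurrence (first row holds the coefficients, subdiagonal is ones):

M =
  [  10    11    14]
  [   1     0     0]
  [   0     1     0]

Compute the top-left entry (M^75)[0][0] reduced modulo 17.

(M^75)[0][0] is the top entry after applying M 75 times to the unit state (1, 0, 0). Equivalently it is h_{77} for the auxiliary sequence (h_n) obeying the same recurrence with h_2 = 1 and h_i = 0 for 0 ≤ i < 2:
h_3 = 10·1 + 11·0 + 14·0 = 10
h_4 = 10·10 + 11·1 + 14·0 = 9
h_5 = 10·9 + 11·10 + 14·1 = 10
h_6 = 10·10 + 11·9 + 14·10 = 16
h_7 = 10·16 + 11·10 + 14·9 = 5
h_8 = 10·5 + 11·16 + 14·10 = 9
h_9 = 10·9 + 11·5 + 14·16 = 12
h_10 = 10·12 + 11·9 + 14·5 = 0
h_11 = 10·0 + 11·12 + 14·9 = 3
h_12 = 10·3 + 11·0 + 14·12 = 11
h_13 = 10·11 + 11·3 + 14·0 = 7
h_14 = 10·7 + 11·11 + 14·3 = 12
h_15 = 10·12 + 11·7 + 14·11 = 11
h_16 = 10·11 + 11·12 + 14·7 = 0
h_17 = 10·0 + 11·11 + 14·12 = 0
h_18 = 10·0 + 11·0 + 14·11 = 1
(h_16, h_17, h_18) = (0, 0, 1) = (h_0, h_1, h_2), so the sequence has period 16.
77 ≡ 13 (mod 16), hence h_77 = h_13 = 7.

7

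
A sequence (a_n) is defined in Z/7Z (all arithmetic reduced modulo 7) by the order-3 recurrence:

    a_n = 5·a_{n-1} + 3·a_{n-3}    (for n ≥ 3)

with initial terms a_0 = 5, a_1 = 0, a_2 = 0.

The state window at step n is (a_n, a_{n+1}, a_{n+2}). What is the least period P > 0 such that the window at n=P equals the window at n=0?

42

n=0: window = (5, 0, 0)
n=1: window = (0, 0, 1)
n=2: window = (0, 1, 5)
n=3: window = (1, 5, 4)
n=4: window = (5, 4, 2)
n=5: window = (4, 2, 4)
n=6: window = (2, 4, 4)
n=7: window = (4, 4, 5)
n=8: window = (4, 5, 2)
n=9: window = (5, 2, 1)
n=10: window = (2, 1, 6)
n=11: window = (1, 6, 1)
n=12: window = (6, 1, 1)
n=13: window = (1, 1, 2)
n=14: window = (1, 2, 6)
n=15: window = (2, 6, 5)
n=16: window = (6, 5, 3)
n=17: window = (5, 3, 5)
n=18: window = (3, 5, 5)
n=19: window = (5, 5, 6)
n=20: window = (5, 6, 3)
n=21: window = (6, 3, 2)
n=22: window = (3, 2, 0)
n=23: window = (2, 0, 2)
n=24: window = (0, 2, 2)
n=25: window = (2, 2, 3)
n=26: window = (2, 3, 0)
n=27: window = (3, 0, 6)
n=28: window = (0, 6, 4)
n=29: window = (6, 4, 6)
n=30: window = (4, 6, 6)
n=31: window = (6, 6, 0)
n=32: window = (6, 0, 4)
n=33: window = (0, 4, 3)
n=34: window = (4, 3, 1)
n=35: window = (3, 1, 3)
n=36: window = (1, 3, 3)
n=37: window = (3, 3, 4)
n=38: window = (3, 4, 1)
n=39: window = (4, 1, 0)
n=40: window = (1, 0, 5)
n=41: window = (0, 5, 0)
n=42: window = (5, 0, 0)
window at n=42 equals window at n=0 → period = 42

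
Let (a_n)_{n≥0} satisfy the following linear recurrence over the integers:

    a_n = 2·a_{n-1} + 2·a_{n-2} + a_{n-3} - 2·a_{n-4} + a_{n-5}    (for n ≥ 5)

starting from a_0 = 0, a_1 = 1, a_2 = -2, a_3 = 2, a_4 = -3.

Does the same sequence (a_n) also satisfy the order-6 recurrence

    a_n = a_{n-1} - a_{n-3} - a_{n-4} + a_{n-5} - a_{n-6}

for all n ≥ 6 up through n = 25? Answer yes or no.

no

Terms a_0..a_25: 0, 1, -2, 2, -3, -6, -11, -43, -106, -300, -839, -2309, -6427, -17817, -49419, -137120, -380350, -1055152, -2927103, -8120039, -22525856, -62488939, -173350575, -480891909, -1334042234, -3700766839
n=6: candidate gives -5, actual a_6 = -11 ✗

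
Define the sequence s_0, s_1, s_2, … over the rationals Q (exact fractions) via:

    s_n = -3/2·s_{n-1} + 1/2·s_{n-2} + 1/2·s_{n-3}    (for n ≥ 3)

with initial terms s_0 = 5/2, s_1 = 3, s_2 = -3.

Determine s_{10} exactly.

-103935/512

s_3 = -3/2·-3 + 1/2·3 + 1/2·5/2 = 29/4
s_4 = -3/2·29/4 + 1/2·-3 + 1/2·3 = -87/8
s_5 = -3/2·-87/8 + 1/2·29/4 + 1/2·-3 = 295/16
s_6 = -3/2·295/16 + 1/2·-87/8 + 1/2·29/4 = -943/32
s_7 = -3/2·-943/32 + 1/2·295/16 + 1/2·-87/8 = 3071/64
s_8 = -3/2·3071/64 + 1/2·-943/32 + 1/2·295/16 = -9919/128
s_9 = -3/2·-9919/128 + 1/2·3071/64 + 1/2·-943/32 = 32127/256
s_10 = -3/2·32127/256 + 1/2·-9919/128 + 1/2·3071/64 = -103935/512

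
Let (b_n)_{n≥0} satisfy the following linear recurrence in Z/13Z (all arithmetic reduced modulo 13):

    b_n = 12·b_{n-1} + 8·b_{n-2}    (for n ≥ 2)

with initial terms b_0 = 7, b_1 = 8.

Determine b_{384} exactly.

5

b_2 = 12·8 + 8·7 = 9
b_3 = 12·9 + 8·8 = 3
b_4 = 12·3 + 8·9 = 4
b_5 = 12·4 + 8·3 = 7
b_6 = 12·7 + 8·4 = 12
b_7 = 12·12 + 8·7 = 5
b_8 = 12·5 + 8·12 = 0
b_9 = 12·0 + 8·5 = 1
b_10 = 12·1 + 8·0 = 12
b_11 = 12·12 + 8·1 = 9
b_12 = 12·9 + 8·12 = 9
b_13 = 12·9 + 8·9 = 11
b_14 = 12·11 + 8·9 = 9
b_15 = 12·9 + 8·11 = 1
b_16 = 12·1 + 8·9 = 6
b_17 = 12·6 + 8·1 = 2
b_18 = 12·2 + 8·6 = 7
b_19 = 12·7 + 8·2 = 9
b_20 = 12·9 + 8·7 = 8
b_21 = 12·8 + 8·9 = 12
b_22 = 12·12 + 8·8 = 0
b_23 = 12·0 + 8·12 = 5
b_24 = 12·5 + 8·0 = 8
b_25 = 12·8 + 8·5 = 6
b_26 = 12·6 + 8·8 = 6
b_27 = 12·6 + 8·6 = 3
b_28 = 12·3 + 8·6 = 6
b_29 = 12·6 + 8·3 = 5
b_30 = 12·5 + 8·6 = 4
b_31 = 12·4 + 8·5 = 10
b_32 = 12·10 + 8·4 = 9
b_33 = 12·9 + 8·10 = 6
b_34 = 12·6 + 8·9 = 1
b_35 = 12·1 + 8·6 = 8
b_36 = 12·8 + 8·1 = 0
b_37 = 12·0 + 8·8 = 12
b_38 = 12·12 + 8·0 = 1
b_39 = 12·1 + 8·12 = 4
b_40 = 12·4 + 8·1 = 4
b_41 = 12·4 + 8·4 = 2
b_42 = 12·2 + 8·4 = 4
b_43 = 12·4 + 8·2 = 12
b_44 = 12·12 + 8·4 = 7
b_45 = 12·7 + 8·12 = 11
b_46 = 12·11 + 8·7 = 6
b_47 = 12·6 + 8·11 = 4
b_48 = 12·4 + 8·6 = 5
b_49 = 12·5 + 8·4 = 1
b_50 = 12·1 + 8·5 = 0
b_51 = 12·0 + 8·1 = 8
b_52 = 12·8 + 8·0 = 5
b_53 = 12·5 + 8·8 = 7
b_54 = 12·7 + 8·5 = 7
b_55 = 12·7 + 8·7 = 10
b_56 = 12·10 + 8·7 = 7
b_57 = 12·7 + 8·10 = 8
(b_56, b_57) = (7, 8) = (b_0, b_1), so the sequence has period 56.
384 ≡ 48 (mod 56), hence b_384 = b_48 = 5.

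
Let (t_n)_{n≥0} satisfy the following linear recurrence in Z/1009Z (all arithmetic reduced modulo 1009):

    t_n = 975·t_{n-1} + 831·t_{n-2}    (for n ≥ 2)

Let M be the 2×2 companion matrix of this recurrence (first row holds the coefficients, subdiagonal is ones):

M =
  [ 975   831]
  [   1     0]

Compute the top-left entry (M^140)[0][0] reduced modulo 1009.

39

(M^140)[0][0] is the top entry after applying M 140 times to the unit state (1, 0). Equivalently it is h_{141} for the auxiliary sequence (h_n) obeying the same recurrence with h_1 = 1 and h_i = 0 for 0 ≤ i < 1:
h_2 = 975·1 + 831·0 = 975
h_3 = 975·975 + 831·1 = 978
h_4 = 975·978 + 831·975 = 43
h_5 = 975·43 + 831·978 = 20
h_6 = 975·20 + 831·43 = 747
h_7 = 975·747 + 831·20 = 303
h_8 = 975·303 + 831·747 = 10
h_9 = 975·10 + 831·303 = 212
h_10 = 975·212 + 831·10 = 93
h_11 = 975·93 + 831·212 = 471
h_12 = 975·471 + 831·93 = 729
h_13 = 975·729 + 831·471 = 348
h_14 = 975·348 + 831·729 = 675
h_15 = 975·675 + 831·348 = 871
h_16 = 975·871 + 831·675 = 577
h_17 = 975·577 + 831·871 = 910
h_18 = 975·910 + 831·577 = 551
h_19 = 975·551 + 831·910 = 906
h_20 = 975·906 + 831·551 = 270
h_21 = 975·270 + 831·906 = 73
h_22 = 975·73 + 831·270 = 917
h_23 = 975·917 + 831·73 = 224
h_24 = 975·224 + 831·917 = 688
h_25 = 975·688 + 831·224 = 303
h_26 = 975·303 + 831·688 = 422
h_27 = 975·422 + 831·303 = 330
h_28 = 975·330 + 831·422 = 438
h_29 = 975·438 + 831·330 = 25
h_30 = 975·25 + 831·438 = 897
h_31 = 975·897 + 831·25 = 367
h_32 = 975·367 + 831·897 = 395
h_33 = 975·395 + 831·367 = 955
h_34 = 975·955 + 831·395 = 138
h_35 = 975·138 + 831·955 = 884
h_36 = 975·884 + 831·138 = 875
h_37 = 975·875 + 831·884 = 572
h_38 = 975·572 + 831·875 = 368
h_39 = 975·368 + 831·572 = 698
h_40 = 975·698 + 831·368 = 565
h_41 = 975·565 + 831·698 = 833
h_42 = 975·833 + 831·565 = 260
h_43 = 975·260 + 831·833 = 290
h_44 = 975·290 + 831·260 = 364
h_45 = 975·364 + 831·290 = 580
h_46 = 975·580 + 831·364 = 244
h_47 = 975·244 + 831·580 = 463
h_48 = 975·463 + 831·244 = 357
h_49 = 975·357 + 831·463 = 294
h_50 = 975·294 + 831·357 = 115
h_51 = 975·115 + 831·294 = 262
h_52 = 975·262 + 831·115 = 892
h_53 = 975·892 + 831·262 = 729
h_54 = 975·729 + 831·892 = 76
h_55 = 975·76 + 831·729 = 842
h_56 = 975·842 + 831·76 = 222
h_57 = 975·222 + 831·842 = 989
h_58 = 975·989 + 831·222 = 515
h_59 = 975·515 + 831·989 = 176
h_60 = 975·176 + 831·515 = 219
h_61 = 975·219 + 831·176 = 577
h_62 = 975·577 + 831·219 = 931
h_63 = 975·931 + 831·577 = 846
h_64 = 975·846 + 831·931 = 255
h_65 = 975·255 + 831·846 = 164
h_66 = 975·164 + 831·255 = 493
h_67 = 975·493 + 831·164 = 460
h_68 = 975·460 + 831·493 = 533
h_69 = 975·533 + 831·460 = 898
h_70 = 975·898 + 831·533 = 719
h_71 = 975·719 + 831·898 = 357
h_72 = 975·357 + 831·719 = 131
h_73 = 975·131 + 831·357 = 612
h_74 = 975·612 + 831·131 = 270
h_75 = 975·270 + 831·612 = 946
h_76 = 975·946 + 831·270 = 496
h_77 = 975·496 + 831·946 = 404
h_78 = 975·404 + 831·496 = 894
h_79 = 975·894 + 831·404 = 610
h_80 = 975·610 + 831·894 = 739
h_81 = 975·739 + 831·610 = 491
h_82 = 975·491 + 831·739 = 87
h_83 = 975·87 + 831·491 = 454
h_84 = 975·454 + 831·87 = 357
h_85 = 975·357 + 831·454 = 887
h_86 = 975·887 + 831·357 = 133
h_87 = 975·133 + 831·887 = 41
h_88 = 975·41 + 831·133 = 157
h_89 = 975·157 + 831·41 = 481
h_90 = 975·481 + 831·157 = 96
h_91 = 975·96 + 831·481 = 919
h_92 = 975·919 + 831·96 = 98
h_93 = 975·98 + 831·919 = 580
h_94 = 975·580 + 831·98 = 169
h_95 = 975·169 + 831·580 = 995
h_96 = 975·995 + 831·169 = 664
h_97 = 975·664 + 831·995 = 96
h_98 = 975·96 + 831·664 = 633
h_99 = 975·633 + 831·96 = 741
h_100 = 975·741 + 831·633 = 365
h_101 = 975·365 + 831·741 = 988
h_102 = 975·988 + 831·365 = 320
h_103 = 975·320 + 831·988 = 930
h_104 = 975·930 + 831·320 = 212
h_105 = 975·212 + 831·930 = 800
h_106 = 975·800 + 831·212 = 649
h_107 = 975·649 + 831·800 = 1
h_108 = 975·1 + 831·649 = 479
h_109 = 975·479 + 831·1 = 689
h_110 = 975·689 + 831·479 = 284
h_111 = 975·284 + 831·689 = 890
h_112 = 975·890 + 831·284 = 917
h_113 = 975·917 + 831·890 = 94
h_114 = 975·94 + 831·917 = 63
h_115 = 975·63 + 831·94 = 297
h_116 = 975·297 + 831·63 = 886
h_117 = 975·886 + 831·297 = 757
h_118 = 975·757 + 831·886 = 192
h_119 = 975·192 + 831·757 = 995
h_120 = 975·995 + 831·192 = 606
h_121 = 975·606 + 831·995 = 50
h_122 = 975·50 + 831·606 = 413
h_123 = 975·413 + 831·50 = 265
h_124 = 975·265 + 831·413 = 214
h_125 = 975·214 + 831·265 = 40
h_126 = 975·40 + 831·214 = 908
h_127 = 975·908 + 831·40 = 350
h_128 = 975·350 + 831·908 = 24
h_129 = 975·24 + 831·350 = 451
h_130 = 975·451 + 831·24 = 574
h_131 = 975·574 + 831·451 = 97
h_132 = 975·97 + 831·574 = 475
h_133 = 975·475 + 831·97 = 890
h_134 = 975·890 + 831·475 = 216
h_135 = 975·216 + 831·890 = 721
h_136 = 975·721 + 831·216 = 605
h_137 = 975·605 + 831·721 = 424
h_138 = 975·424 + 831·605 = 992
h_139 = 975·992 + 831·424 = 781
h_140 = 975·781 + 831·992 = 688
h_141 = 975·688 + 831·781 = 39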